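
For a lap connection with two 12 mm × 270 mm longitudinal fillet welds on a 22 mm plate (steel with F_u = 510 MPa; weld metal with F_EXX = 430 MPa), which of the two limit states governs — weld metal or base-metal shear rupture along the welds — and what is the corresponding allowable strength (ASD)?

t_e = 0.707 × 12 = 8.484 mm; L = 540 mm.
Weld metal: R_n/Ω = (1/2.0) × 0.6 × 430 × 8.484 × 540 × 10⁻³ = 591 kN.
Base metal (shear rupture): R_n/Ω = (1/2.0) × 0.6 × 510 × 22 × 540 × 10⁻³ = 1818 kN.
Governing: weld metal.

R_n/Ω ≈ 591 kN (weld metal governs)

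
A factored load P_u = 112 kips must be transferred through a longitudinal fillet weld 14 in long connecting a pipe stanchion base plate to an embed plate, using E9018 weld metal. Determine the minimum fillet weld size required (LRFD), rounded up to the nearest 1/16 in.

E90XX → F_EXX = 90 ksi.
Total weld length L = 14 in.
Required throat t_e = P_u / (φ × 0.6 F_EXX × L) = 112 / (0.75 × 0.6 × 90 × 14) = 0.1975 in.
Required leg w = t_e / 0.707 = 0.2794 in → use 5/16 in.

w = 5/16 in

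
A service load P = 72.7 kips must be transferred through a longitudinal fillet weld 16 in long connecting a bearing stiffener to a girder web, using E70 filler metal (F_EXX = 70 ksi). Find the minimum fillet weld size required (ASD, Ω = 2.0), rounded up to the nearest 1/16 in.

w = 5/16 in

Total weld length L = 16 in.
Required throat t_e = P × Ω / (0.6 F_EXX × L) = 72.7 × 2.0 / (0.6 × 70 × 16) = 0.2164 in.
Required leg w = t_e / 0.707 = 0.306 in → use 5/16 in.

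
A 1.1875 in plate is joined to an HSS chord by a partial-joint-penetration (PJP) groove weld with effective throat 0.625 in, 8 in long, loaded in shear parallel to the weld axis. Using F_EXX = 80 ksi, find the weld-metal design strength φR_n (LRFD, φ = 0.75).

φR_n ≈ 180 kips

Effective throat (given) t_e = 0.625 in.
A_we = 0.625 × 8 = 5 in².
F_nw = 0.6 F_EXX = 48 ksi.
φR_n = 0.75 × 48 × 5 = 180 kips.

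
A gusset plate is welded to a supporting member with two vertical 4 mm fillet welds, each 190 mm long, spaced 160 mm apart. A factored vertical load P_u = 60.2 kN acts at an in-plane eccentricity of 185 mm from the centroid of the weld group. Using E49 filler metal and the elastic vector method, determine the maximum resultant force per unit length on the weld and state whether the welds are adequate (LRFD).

f_max ≈ 504 N/mm; adequate

E49XX → F_EXX = 490 MPa.
Total weld length L_w = 380 mm. Treat welds as unit-width lines.
Polar moment about centroid: J = 2[d³/12 + d(b/2)²] = 2[190³/12 + 190×80²] = 3575000 mm³.
Direct shear f_v = P/L_w = 60.2×10³ / 380 = 158.4 N/mm (vertical).
Torsion M = P·e = 60.2×10³ × 185 = 11137000 N·mm.
Critical point at (x, y) = (80, 95) from centroid. f_tx = M·y/J = 295.9 N/mm; f_ty = M·x/J = 249.2 N/mm.
Resultant f_max = √[f_tx² + (f_v + f_ty)²] = √[295.9² + (158.4 + 249.2)²] = 503.7 N/mm.
Capacity per unit length: φr_n = 0.75 × 0.6 × 490 × (0.707 × 4) = 623.6 N/mm.
503.7 ≤ 623.6 → adequate.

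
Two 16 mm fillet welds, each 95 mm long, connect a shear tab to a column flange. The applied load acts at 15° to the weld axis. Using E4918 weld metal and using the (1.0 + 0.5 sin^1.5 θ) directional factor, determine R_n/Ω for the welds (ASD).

E49XX → F_EXX = 490 MPa.
t_e = 0.707 × 16 = 11.31 mm; A_we = 11.31 × 190 = 2149 mm².
Directional factor: 1.0 + 0.5 sin^1.5(15°) = 1.066.
F_nw = 0.6 × 490 × 1.066 = 313.4 MPa.
R_n/Ω = (313.4 × 2149) / 2.0 × 10⁻³ = 336.7 kN.

R_n/Ω ≈ 337 kN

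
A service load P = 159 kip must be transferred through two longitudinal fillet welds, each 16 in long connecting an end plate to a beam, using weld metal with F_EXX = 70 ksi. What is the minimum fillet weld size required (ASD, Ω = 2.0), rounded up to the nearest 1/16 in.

Total weld length L = 32 in.
Required throat t_e = P × Ω / (0.6 F_EXX × L) = 159 × 2.0 / (0.6 × 70 × 32) = 0.2366 in.
Required leg w = t_e / 0.707 = 0.3347 in → use 3/8 in.

w = 3/8 in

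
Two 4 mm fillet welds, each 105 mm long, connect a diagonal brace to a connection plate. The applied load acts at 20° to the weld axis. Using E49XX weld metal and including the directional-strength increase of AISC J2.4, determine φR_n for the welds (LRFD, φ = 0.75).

E49XX → F_EXX = 490 MPa.
t_e = 0.707 × 4 = 2.828 mm; A_we = 2.828 × 210 = 593.9 mm².
Directional factor: 1.0 + 0.5 sin^1.5(20°) = 1.1.
F_nw = 0.6 × 490 × 1.1 = 323.4 MPa.
φR_n = 0.75 × 323.4 × 593.9 × 10⁻³ = 144 kN.

φR_n ≈ 144 kN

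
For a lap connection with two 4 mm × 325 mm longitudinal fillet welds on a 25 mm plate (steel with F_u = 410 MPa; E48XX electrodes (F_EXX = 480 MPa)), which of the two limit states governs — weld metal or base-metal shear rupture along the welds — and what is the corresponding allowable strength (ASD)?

R_n/Ω ≈ 265 kN (weld metal governs)

t_e = 0.707 × 4 = 2.828 mm; L = 650 mm.
Weld metal: R_n/Ω = (1/2.0) × 0.6 × 480 × 2.828 × 650 × 10⁻³ = 264.7 kN.
Base metal (shear rupture): R_n/Ω = (1/2.0) × 0.6 × 410 × 25 × 650 × 10⁻³ = 1999 kN.
Governing: weld metal.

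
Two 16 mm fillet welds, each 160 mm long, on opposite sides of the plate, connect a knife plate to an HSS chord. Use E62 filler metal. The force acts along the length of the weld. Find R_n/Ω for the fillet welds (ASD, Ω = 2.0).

E62XX → F_EXX = 620 MPa.
Effective throat t_e = 0.707 × 16 = 11.31 mm.
Total length L = 320 mm; A_we = 11.31 × 320 = 3620 mm².
F_nw = 0.6 F_EXX = 0.6 × 620 = 372 MPa.
R_n = 372 × 3620 × 10⁻³ = 1347 kN; R_n/Ω = 1347/2.0 = 673.3 kN.

R_n/Ω ≈ 673 kN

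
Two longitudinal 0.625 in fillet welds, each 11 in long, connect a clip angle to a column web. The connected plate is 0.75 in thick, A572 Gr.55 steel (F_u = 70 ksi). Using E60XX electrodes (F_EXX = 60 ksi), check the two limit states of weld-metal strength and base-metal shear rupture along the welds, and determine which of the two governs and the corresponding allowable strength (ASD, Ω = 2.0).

R_n/Ω ≈ 175 kip (weld metal governs)

t_e = 0.707 × 0.625 = 0.4419 in; L = 22 in.
Weld metal: R_n/Ω = (1/2.0) × 0.6 × 60 × 0.4419 × 22 = 175 kip.
Base metal (shear rupture): R_n/Ω = (1/2.0) × 0.6 × 70 × 0.75 × 22 = 346.5 kip.
Governing: weld metal.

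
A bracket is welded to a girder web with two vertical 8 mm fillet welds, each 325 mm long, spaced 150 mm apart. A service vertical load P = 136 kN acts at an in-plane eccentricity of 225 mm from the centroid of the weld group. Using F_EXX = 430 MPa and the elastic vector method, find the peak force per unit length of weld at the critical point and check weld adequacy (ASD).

Total weld length L_w = 650 mm. Treat welds as unit-width lines.
Polar moment about centroid: J = 2[d³/12 + d(b/2)²] = 2[325³/12 + 325×75²] = 9378000 mm³.
Direct shear f_v = P/L_w = 136×10³ / 650 = 209.2 N/mm (vertical).
Torsion M = P·e = 136×10³ × 225 = 30600000 N·mm.
Critical point at (x, y) = (75, 162.5) from centroid. f_tx = M·y/J = 530.3 N/mm; f_ty = M·x/J = 244.7 N/mm.
Resultant f_max = √[f_tx² + (f_v + f_ty)²] = √[530.3² + (209.2 + 244.7)²] = 698 N/mm.
Capacity per unit length: r_n/Ω = (1/2.0) × 0.6 × 430 × (0.707 × 8) = 729.6 N/mm.
698 ≤ 729.6 → adequate.

f_max ≈ 698 N/mm; adequate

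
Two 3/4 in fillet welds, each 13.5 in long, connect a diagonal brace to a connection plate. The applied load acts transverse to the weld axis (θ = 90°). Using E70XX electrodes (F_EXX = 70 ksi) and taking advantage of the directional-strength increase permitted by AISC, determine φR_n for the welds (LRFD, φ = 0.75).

t_e = 0.707 × 0.75 = 0.5302 in; A_we = 0.5302 × 27 = 14.32 in².
Directional factor: 1.0 + 0.5 sin^1.5(90°) = 1.5.
F_nw = 0.6 × 70 × 1.5 = 63 ksi.
φR_n = 0.75 × 63 × 14.32 = 676.5 kip.

φR_n ≈ 676 kip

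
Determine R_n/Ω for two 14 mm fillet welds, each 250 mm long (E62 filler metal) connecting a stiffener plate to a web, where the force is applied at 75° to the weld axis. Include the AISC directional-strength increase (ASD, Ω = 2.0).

R_n/Ω ≈ 1360 kN

E62XX → F_EXX = 620 MPa.
t_e = 0.707 × 14 = 9.898 mm; A_we = 9.898 × 500 = 4949 mm².
Directional factor: 1.0 + 0.5 sin^1.5(75°) = 1.475.
F_nw = 0.6 × 620 × 1.475 = 548.6 MPa.
R_n/Ω = (548.6 × 4949) / 2.0 × 10⁻³ = 1357 kN.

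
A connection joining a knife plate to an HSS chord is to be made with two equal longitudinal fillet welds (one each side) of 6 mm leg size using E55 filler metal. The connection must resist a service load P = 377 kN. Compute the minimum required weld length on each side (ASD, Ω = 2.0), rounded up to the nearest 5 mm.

E55XX → F_EXX = 550 MPa.
Throat t_e = 0.707 × 6 = 4.242 mm.
r_n/Ω = (0.6 × 550 × 4.242) / 2.0 = 699.9 N/mm = 0.6999 kN/mm.
L_req = P / (r_n/Ω) = 377 / 0.6999 = 538.6 mm total.
Per side: 538.6 / 2 = 269.3 mm.
Round up → use L = 270 mm on each side.

L = 270 mm on each side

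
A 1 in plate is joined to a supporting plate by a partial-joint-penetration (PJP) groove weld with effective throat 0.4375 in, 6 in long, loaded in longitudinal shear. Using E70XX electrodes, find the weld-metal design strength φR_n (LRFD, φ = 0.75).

φR_n ≈ 82.7 kips

E70XX → F_EXX = 70 ksi.
Effective throat (given) t_e = 0.4375 in.
A_we = 0.4375 × 6 = 2.625 in².
F_nw = 0.6 F_EXX = 42 ksi.
φR_n = 0.75 × 42 × 2.625 = 82.69 kips.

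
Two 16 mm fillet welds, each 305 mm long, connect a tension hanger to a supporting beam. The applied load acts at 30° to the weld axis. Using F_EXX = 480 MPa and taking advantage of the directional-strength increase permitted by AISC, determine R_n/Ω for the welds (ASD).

t_e = 0.707 × 16 = 11.31 mm; A_we = 11.31 × 610 = 6900 mm².
Directional factor: 1.0 + 0.5 sin^1.5(30°) = 1.177.
F_nw = 0.6 × 480 × 1.177 = 338.9 MPa.
R_n/Ω = (338.9 × 6900) / 2.0 × 10⁻³ = 1169 kN.

R_n/Ω ≈ 1170 kN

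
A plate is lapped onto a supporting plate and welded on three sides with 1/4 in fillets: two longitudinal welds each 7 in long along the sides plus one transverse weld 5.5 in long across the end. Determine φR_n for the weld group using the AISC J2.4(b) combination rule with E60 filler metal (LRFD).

E60XX → F_EXX = 60 ksi.
t_e = 0.707 × 0.25 = 0.1767 in.
R_nwl = 0.6 × 60 × 0.1767 × 14 = 89.08 kips (longitudinal, 2 welds).
R_nwt = 0.6 × 60 × 0.1767 × 5.5 = 35 kips (transverse, base value).
(i) R_nwl + R_nwt = 124.1 kips; (ii) 0.85 R_nwl + 1.5 R_nwt = 128.2 kips.
R_n = max = 128.2 kips [governs: (ii)]; φR_n = 96.16 kips.

φR_n ≈ 96.2 kips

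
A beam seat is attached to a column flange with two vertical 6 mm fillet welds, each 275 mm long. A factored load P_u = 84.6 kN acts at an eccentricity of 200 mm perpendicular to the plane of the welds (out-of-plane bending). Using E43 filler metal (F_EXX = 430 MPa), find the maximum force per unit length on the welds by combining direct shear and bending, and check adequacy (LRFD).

f_max ≈ 689 N/mm; adequate

L_w = 2 × 275 = 550 mm; section modulus (unit throat) S = 2 × L²/6 = 25210 mm².
Direct shear f_v = P/L_w = 84.6×10³/550 = 153.8 N/mm.
Moment M = P × e = 84.6×10³ × 200 = 16920000 N·mm; bending f_b = M/S = 671.2 N/mm.
f_max = √(f_v² + f_b²) = √(153.8² + 671.2²) = 688.6 N/mm.
φr_n = 0.75 × 0.6 × 430 × (0.707 × 6) = 820.8 N/mm → adequate.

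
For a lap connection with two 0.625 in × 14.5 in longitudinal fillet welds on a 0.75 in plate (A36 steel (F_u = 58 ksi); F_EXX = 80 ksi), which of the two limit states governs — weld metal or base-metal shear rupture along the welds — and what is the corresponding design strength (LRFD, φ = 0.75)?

φR_n ≈ 461 kip (weld metal governs)

t_e = 0.707 × 0.625 = 0.4419 in; L = 29 in.
Weld metal: φR_n = 0.75 × 0.6 × 80 × 0.4419 × 29 = 461.3 kip.
Base metal (shear rupture): φR_n = 0.75 × 0.6 × 58 × 0.75 × 29 = 567.7 kip.
Governing: weld metal.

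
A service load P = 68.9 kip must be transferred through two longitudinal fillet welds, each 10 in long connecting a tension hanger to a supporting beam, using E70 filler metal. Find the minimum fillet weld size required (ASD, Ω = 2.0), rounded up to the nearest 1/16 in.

E70XX → F_EXX = 70 ksi.
Total weld length L = 20 in.
Required throat t_e = P × Ω / (0.6 F_EXX × L) = 68.9 × 2.0 / (0.6 × 70 × 20) = 0.164 in.
Required leg w = t_e / 0.707 = 0.232 in → use 1/4 in.

w = 1/4 in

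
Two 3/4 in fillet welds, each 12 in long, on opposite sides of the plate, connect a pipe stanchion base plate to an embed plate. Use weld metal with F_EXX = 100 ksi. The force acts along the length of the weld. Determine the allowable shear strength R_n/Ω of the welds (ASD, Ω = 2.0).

Effective throat t_e = 0.707 × 0.75 = 0.5302 in.
Total length L = 24 in; A_we = 0.5302 × 24 = 12.73 in².
F_nw = 0.6 F_EXX = 0.6 × 100 = 60 ksi.
R_n = 60 × 12.73 = 763.6 kip; R_n/Ω = 763.6/2.0 = 381.8 kip.

R_n/Ω ≈ 382 kip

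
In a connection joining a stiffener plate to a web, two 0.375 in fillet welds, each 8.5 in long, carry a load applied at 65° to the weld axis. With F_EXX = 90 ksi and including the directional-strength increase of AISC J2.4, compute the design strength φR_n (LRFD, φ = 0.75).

φR_n ≈ 261 kip

t_e = 0.707 × 0.375 = 0.2651 in; A_we = 0.2651 × 17 = 4.507 in².
Directional factor: 1.0 + 0.5 sin^1.5(65°) = 1.431.
F_nw = 0.6 × 90 × 1.431 = 77.3 ksi.
φR_n = 0.75 × 77.3 × 4.507 = 261.3 kip.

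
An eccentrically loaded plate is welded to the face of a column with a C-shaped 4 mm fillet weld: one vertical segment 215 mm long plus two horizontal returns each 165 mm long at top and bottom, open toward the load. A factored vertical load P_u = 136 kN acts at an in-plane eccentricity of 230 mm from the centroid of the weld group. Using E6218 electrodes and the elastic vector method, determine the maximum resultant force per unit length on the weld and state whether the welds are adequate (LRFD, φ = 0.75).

E62XX → F_EXX = 620 MPa.
Total weld length L_w = 545 mm. Treat welds as unit-width lines.
Centroid: x̄ = 2×165×82.5 / 545 = 49.95 mm from the vertical weld.
Polar moment about centroid: J = I_x + I_y = [215³/12 + 2×165×107.5²] + [215×49.95² + 2(165³/12 + 165×32.55²)] = 6277000 mm³.
Direct shear f_v = P/L_w = 136×10³ / 545 = 249.5 N/mm (vertical).
Torsion M = P·e = 136×10³ × 230 = 31280000 N·mm.
Critical point at (x, y) = (115, 107.5) from centroid. f_tx = M·y/J = 535.7 N/mm; f_ty = M·x/J = 573.3 N/mm.
Resultant f_max = √[f_tx² + (f_v + f_ty)²] = √[535.7² + (249.5 + 573.3)²] = 981.9 N/mm.
Capacity per unit length: φr_n = 0.75 × 0.6 × 620 × (0.707 × 4) = 789 N/mm.
981.9 > 789 → NOT adequate.

f_max ≈ 982 N/mm; NOT adequate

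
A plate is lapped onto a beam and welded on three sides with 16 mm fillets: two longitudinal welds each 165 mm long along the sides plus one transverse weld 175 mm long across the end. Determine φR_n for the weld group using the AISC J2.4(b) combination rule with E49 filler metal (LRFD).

E49XX → F_EXX = 490 MPa.
t_e = 0.707 × 16 = 11.31 mm.
R_nwl = 0.6 × 490 × 11.31 × 330 × 10⁻³ = 1097 kN (longitudinal, 2 welds).
R_nwt = 0.6 × 490 × 11.31 × 175 × 10⁻³ = 582 kN (transverse, base value).
(i) R_nwl + R_nwt = 1679 kN; (ii) 0.85 R_nwl + 1.5 R_nwt = 1806 kN.
R_n = max = 1806 kN [governs: (ii)]; φR_n = 1354 kN.

φR_n ≈ 1350 kN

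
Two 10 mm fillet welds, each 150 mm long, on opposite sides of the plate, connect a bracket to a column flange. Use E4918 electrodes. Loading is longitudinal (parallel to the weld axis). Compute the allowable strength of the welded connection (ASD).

E49XX → F_EXX = 490 MPa.
Effective throat t_e = 0.707 × 10 = 7.07 mm.
Total length L = 300 mm; A_we = 7.07 × 300 = 2121 mm².
F_nw = 0.6 F_EXX = 0.6 × 490 = 294 MPa.
R_n = 294 × 2121 × 10⁻³ = 623.6 kN; R_n/Ω = 623.6/2.0 = 311.8 kN.

R_n/Ω ≈ 312 kN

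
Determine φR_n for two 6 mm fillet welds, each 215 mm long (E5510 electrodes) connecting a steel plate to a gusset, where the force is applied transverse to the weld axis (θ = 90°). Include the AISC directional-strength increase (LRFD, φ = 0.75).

E55XX → F_EXX = 550 MPa.
t_e = 0.707 × 6 = 4.242 mm; A_we = 4.242 × 430 = 1824 mm².
Directional factor: 1.0 + 0.5 sin^1.5(90°) = 1.5.
F_nw = 0.6 × 550 × 1.5 = 495 MPa.
φR_n = 0.75 × 495 × 1824 × 10⁻³ = 677.2 kN.

φR_n ≈ 677 kN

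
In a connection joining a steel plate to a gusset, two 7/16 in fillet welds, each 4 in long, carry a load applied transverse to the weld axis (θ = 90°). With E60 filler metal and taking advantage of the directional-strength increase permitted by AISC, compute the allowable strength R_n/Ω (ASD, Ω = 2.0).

R_n/Ω ≈ 66.8 kips

E60XX → F_EXX = 60 ksi.
t_e = 0.707 × 0.4375 = 0.3093 in; A_we = 0.3093 × 8 = 2.474 in².
Directional factor: 1.0 + 0.5 sin^1.5(90°) = 1.5.
F_nw = 0.6 × 60 × 1.5 = 54 ksi.
R_n/Ω = (54 × 2.474) / 2.0 = 66.81 kips.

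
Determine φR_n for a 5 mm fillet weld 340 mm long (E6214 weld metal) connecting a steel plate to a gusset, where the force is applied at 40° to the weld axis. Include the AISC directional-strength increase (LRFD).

E62XX → F_EXX = 620 MPa.
t_e = 0.707 × 5 = 3.535 mm; A_we = 3.535 × 340 = 1202 mm².
Directional factor: 1.0 + 0.5 sin^1.5(40°) = 1.258.
F_nw = 0.6 × 620 × 1.258 = 467.9 MPa.
φR_n = 0.75 × 467.9 × 1202 × 10⁻³ = 421.7 kN.

φR_n ≈ 422 kN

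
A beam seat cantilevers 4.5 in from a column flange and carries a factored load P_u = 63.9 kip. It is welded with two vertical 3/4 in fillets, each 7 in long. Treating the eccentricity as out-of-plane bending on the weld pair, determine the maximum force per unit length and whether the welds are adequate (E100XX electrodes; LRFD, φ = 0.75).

E100XX → F_EXX = 100 ksi.
L_w = 2 × 7 = 14 in; section modulus (unit throat) S = 2 × L²/6 = 16.33 in².
Direct shear f_v = P/L_w = 63.9/14 = 4.564 kip/in.
Moment M = P × e = 63.9 × 4.5 = 287.55 kip·in; bending f_b = M/S = 17.61 kip/in.
f_max = √(f_v² + f_b²) = √(4.564² + 17.61²) = 18.19 kip/in.
φr_n = 0.75 × 0.6 × 100 × (0.707 × 0.75) = 23.86 kip/in → adequate.

f_max ≈ 18.2 kip/in; adequate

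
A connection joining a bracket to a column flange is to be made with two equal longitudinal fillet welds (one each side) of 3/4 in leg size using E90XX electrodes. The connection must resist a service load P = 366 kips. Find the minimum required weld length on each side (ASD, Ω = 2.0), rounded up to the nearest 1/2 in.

L = 13 in on each side

E90XX → F_EXX = 90 ksi.
Throat t_e = 0.707 × 0.75 = 0.5302 in.
r_n/Ω = (0.6 × 90 × 0.5302) / 2.0 = 14.32 kip/in.
L_req = P / (r_n/Ω) = 366 / 14.32 = 25.56 in total.
Per side: 25.56 / 2 = 12.78 in.
Round up → use L = 13 in on each side.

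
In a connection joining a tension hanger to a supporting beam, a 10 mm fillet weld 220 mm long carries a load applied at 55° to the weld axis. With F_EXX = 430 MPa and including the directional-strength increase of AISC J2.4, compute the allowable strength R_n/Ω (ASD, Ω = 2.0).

R_n/Ω ≈ 275 kN

t_e = 0.707 × 10 = 7.07 mm; A_we = 7.07 × 220 = 1555 mm².
Directional factor: 1.0 + 0.5 sin^1.5(55°) = 1.371.
F_nw = 0.6 × 430 × 1.371 = 353.6 MPa.
R_n/Ω = (353.6 × 1555) / 2.0 × 10⁻³ = 275 kN.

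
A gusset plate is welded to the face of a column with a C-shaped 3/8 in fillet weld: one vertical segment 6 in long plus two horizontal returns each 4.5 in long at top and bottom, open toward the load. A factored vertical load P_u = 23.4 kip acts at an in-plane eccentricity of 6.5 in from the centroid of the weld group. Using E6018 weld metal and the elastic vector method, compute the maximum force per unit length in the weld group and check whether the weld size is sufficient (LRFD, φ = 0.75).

E60XX → F_EXX = 60 ksi.
Total weld length L_w = 15 in. Treat welds as unit-width lines.
Centroid: x̄ = 2×4.5×2.25 / 15 = 1.35 in from the vertical weld.
Polar moment about centroid: J = I_x + I_y = [6³/12 + 2×4.5×3²] + [6×1.35² + 2(4.5³/12 + 4.5×0.9²)] = 132.4 in³.
Direct shear f_v = P/L_w = 23.4 / 15 = 1.56 kip/in (vertical).
Torsion M = P·e = 23.4 × 6.5 = 152.1 kip·in.
Critical point at (x, y) = (3.15, 3) from centroid. f_tx = M·y/J = 3.446 kip/in; f_ty = M·x/J = 3.618 kip/in.
Resultant f_max = √[f_tx² + (f_v + f_ty)²] = √[3.446² + (1.56 + 3.618)²] = 6.22 kip/in.
Capacity per unit length: φr_n = 0.75 × 0.6 × 60 × (0.707 × 0.375) = 7.158 kip/in.
6.22 ≤ 7.158 → adequate.

f_max ≈ 6.22 kip/in; adequate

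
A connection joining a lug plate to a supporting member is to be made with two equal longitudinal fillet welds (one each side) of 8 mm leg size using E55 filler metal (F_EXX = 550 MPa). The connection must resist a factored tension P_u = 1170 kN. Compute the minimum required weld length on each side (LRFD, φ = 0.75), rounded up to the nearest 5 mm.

L = 420 mm on each side

Throat t_e = 0.707 × 8 = 5.656 mm.
φr_n = 0.75 × 0.6 × 550 × 5.656 × 10⁻³ = 1.4 kN/mm.
L_req = P_u / φr_n = 1170 / 1.4 = 835.8 mm total.
Per side: 835.8 / 2 = 417.9 mm.
Round up → use L = 420 mm on each side.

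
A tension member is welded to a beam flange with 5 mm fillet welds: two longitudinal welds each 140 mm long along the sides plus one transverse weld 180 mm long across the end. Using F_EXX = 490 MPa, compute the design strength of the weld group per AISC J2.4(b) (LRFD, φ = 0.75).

φR_n ≈ 396 kN

t_e = 0.707 × 5 = 3.535 mm.
R_nwl = 0.6 × 490 × 3.535 × 280 × 10⁻³ = 291 kN (longitudinal, 2 welds).
R_nwt = 0.6 × 490 × 3.535 × 180 × 10⁻³ = 187.1 kN (transverse, base value).
(i) R_nwl + R_nwt = 478.1 kN; (ii) 0.85 R_nwl + 1.5 R_nwt = 528 kN.
R_n = max = 528 kN [governs: (ii)]; φR_n = 396 kN.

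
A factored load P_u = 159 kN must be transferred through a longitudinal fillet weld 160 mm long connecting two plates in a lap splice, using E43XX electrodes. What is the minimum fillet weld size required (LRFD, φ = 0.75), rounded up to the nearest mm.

w = 8 mm

E43XX → F_EXX = 430 MPa.
Total weld length L = 160 mm.
Required throat t_e = P_u / (φ × 0.6 F_EXX × L) = 159 / (0.75 × 0.6 × 430 × 160 × 10⁻³) = 5.136 mm.
Required leg w = t_e / 0.707 = 7.264 mm → use 8 mm.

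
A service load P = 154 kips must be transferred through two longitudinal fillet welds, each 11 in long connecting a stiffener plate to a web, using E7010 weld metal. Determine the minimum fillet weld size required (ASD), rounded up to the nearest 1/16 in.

w = 1/2 in

E70XX → F_EXX = 70 ksi.
Total weld length L = 22 in.
Required throat t_e = P × Ω / (0.6 F_EXX × L) = 154 × 2.0 / (0.6 × 70 × 22) = 0.3333 in.
Required leg w = t_e / 0.707 = 0.4715 in → use 1/2 in.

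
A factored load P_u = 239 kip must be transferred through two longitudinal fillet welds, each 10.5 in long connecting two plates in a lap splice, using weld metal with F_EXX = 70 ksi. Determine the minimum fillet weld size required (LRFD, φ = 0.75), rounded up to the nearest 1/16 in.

w = 9/16 in

Total weld length L = 21 in.
Required throat t_e = P_u / (φ × 0.6 F_EXX × L) = 239 / (0.75 × 0.6 × 70 × 21) = 0.3613 in.
Required leg w = t_e / 0.707 = 0.511 in → use 9/16 in.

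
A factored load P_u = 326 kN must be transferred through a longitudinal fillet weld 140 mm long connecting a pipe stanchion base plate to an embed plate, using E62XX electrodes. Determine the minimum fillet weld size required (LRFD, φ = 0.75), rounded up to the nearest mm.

w = 12 mm

E62XX → F_EXX = 620 MPa.
Total weld length L = 140 mm.
Required throat t_e = P_u / (φ × 0.6 F_EXX × L) = 326 / (0.75 × 0.6 × 620 × 140 × 10⁻³) = 8.346 mm.
Required leg w = t_e / 0.707 = 11.8 mm → use 12 mm.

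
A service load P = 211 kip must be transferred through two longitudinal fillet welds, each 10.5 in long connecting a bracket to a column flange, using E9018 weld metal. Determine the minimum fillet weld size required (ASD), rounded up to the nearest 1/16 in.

E90XX → F_EXX = 90 ksi.
Total weld length L = 21 in.
Required throat t_e = P × Ω / (0.6 F_EXX × L) = 211 × 2.0 / (0.6 × 90 × 21) = 0.3721 in.
Required leg w = t_e / 0.707 = 0.5264 in → use 9/16 in.

w = 9/16 in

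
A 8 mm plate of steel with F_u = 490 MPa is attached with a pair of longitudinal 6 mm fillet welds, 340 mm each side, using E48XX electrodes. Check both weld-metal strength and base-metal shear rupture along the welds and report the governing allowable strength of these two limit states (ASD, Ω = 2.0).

E48XX → F_EXX = 480 MPa.
t_e = 0.707 × 6 = 4.242 mm; L = 680 mm.
Weld metal: R_n/Ω = (1/2.0) × 0.6 × 480 × 4.242 × 680 × 10⁻³ = 415.4 kN.
Base metal (shear rupture): R_n/Ω = (1/2.0) × 0.6 × 490 × 8 × 680 × 10⁻³ = 799.7 kN.
Governing: weld metal.

R_n/Ω ≈ 415 kN (weld metal governs)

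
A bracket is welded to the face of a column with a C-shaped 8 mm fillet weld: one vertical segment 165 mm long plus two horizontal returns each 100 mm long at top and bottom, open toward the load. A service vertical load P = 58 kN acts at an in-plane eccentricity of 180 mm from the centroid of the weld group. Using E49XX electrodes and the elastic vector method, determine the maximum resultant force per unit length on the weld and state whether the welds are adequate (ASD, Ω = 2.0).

f_max ≈ 655 N/mm; adequate

E49XX → F_EXX = 490 MPa.
Total weld length L_w = 365 mm. Treat welds as unit-width lines.
Centroid: x̄ = 2×100×50 / 365 = 27.4 mm from the vertical weld.
Polar moment about centroid: J = I_x + I_y = [165³/12 + 2×100×82.5²] + [165×27.4² + 2(100³/12 + 100×22.6²)] = 2128000 mm³.
Direct shear f_v = P/L_w = 58×10³ / 365 = 158.9 N/mm (vertical).
Torsion M = P·e = 58×10³ × 180 = 10440000 N·mm.
Critical point at (x, y) = (72.6, 82.5) from centroid. f_tx = M·y/J = 404.7 N/mm; f_ty = M·x/J = 356.1 N/mm.
Resultant f_max = √[f_tx² + (f_v + f_ty)²] = √[404.7² + (158.9 + 356.1)²] = 655 N/mm.
Capacity per unit length: r_n/Ω = (1/2.0) × 0.6 × 490 × (0.707 × 8) = 831.4 N/mm.
655 ≤ 831.4 → adequate.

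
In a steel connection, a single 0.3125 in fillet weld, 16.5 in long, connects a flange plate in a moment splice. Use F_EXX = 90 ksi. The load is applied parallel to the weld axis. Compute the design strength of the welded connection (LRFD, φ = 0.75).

Effective throat t_e = 0.707 × 0.3125 = 0.2209 in.
Total length L = 16.5 in; A_we = 0.2209 × 16.5 = 3.645 in².
F_nw = 0.6 F_EXX = 0.6 × 90 = 54 ksi.
φR_n = 0.75 × 54 × 3.645 = 147.6 kip.

φR_n ≈ 148 kip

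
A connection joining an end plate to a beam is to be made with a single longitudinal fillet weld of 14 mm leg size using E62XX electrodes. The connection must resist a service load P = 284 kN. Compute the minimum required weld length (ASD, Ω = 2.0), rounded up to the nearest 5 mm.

L = 155 mm

E62XX → F_EXX = 620 MPa.
Throat t_e = 0.707 × 14 = 9.898 mm.
r_n/Ω = (0.6 × 620 × 9.898) / 2.0 = 1841 N/mm = 1.841 kN/mm.
L_req = P / (r_n/Ω) = 284 / 1.841 = 154.3 mm total.
Round up → use L = 155 mm.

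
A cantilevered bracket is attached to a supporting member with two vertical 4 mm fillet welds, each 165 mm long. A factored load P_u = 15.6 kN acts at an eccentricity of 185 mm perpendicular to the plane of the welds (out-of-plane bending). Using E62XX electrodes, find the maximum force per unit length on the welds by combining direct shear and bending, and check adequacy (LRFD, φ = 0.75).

E62XX → F_EXX = 620 MPa.
L_w = 2 × 165 = 330 mm; section modulus (unit throat) S = 2 × L²/6 = 9075 mm².
Direct shear f_v = P/L_w = 15.6×10³/330 = 47.27 N/mm.
Moment M = P × e = 15.6×10³ × 185 = 2886000 N·mm; bending f_b = M/S = 318 N/mm.
f_max = √(f_v² + f_b²) = √(47.27² + 318²) = 321.5 N/mm.
φr_n = 0.75 × 0.6 × 620 × (0.707 × 4) = 789 N/mm → adequate.

f_max ≈ 322 N/mm; adequate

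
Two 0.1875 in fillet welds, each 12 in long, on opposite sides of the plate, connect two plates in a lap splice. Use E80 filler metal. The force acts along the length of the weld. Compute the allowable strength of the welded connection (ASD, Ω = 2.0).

E80XX → F_EXX = 80 ksi.
Effective throat t_e = 0.707 × 0.1875 = 0.1326 in.
Total length L = 24 in; A_we = 0.1326 × 24 = 3.181 in².
F_nw = 0.6 F_EXX = 0.6 × 80 = 48 ksi.
R_n = 48 × 3.181 = 152.7 kip; R_n/Ω = 152.7/2.0 = 76.36 kip.

R_n/Ω ≈ 76.4 kip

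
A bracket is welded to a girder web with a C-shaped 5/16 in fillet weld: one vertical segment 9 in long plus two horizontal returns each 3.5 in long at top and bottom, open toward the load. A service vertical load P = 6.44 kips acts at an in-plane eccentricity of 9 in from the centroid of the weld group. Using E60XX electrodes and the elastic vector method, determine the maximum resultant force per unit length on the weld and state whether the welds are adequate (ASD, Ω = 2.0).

f_max ≈ 1.62 kip/in; adequate

E60XX → F_EXX = 60 ksi.
Total weld length L_w = 16 in. Treat welds as unit-width lines.
Centroid: x̄ = 2×3.5×1.75 / 16 = 0.7656 in from the vertical weld.
Polar moment about centroid: J = I_x + I_y = [9³/12 + 2×3.5×4.5²] + [9×0.7656² + 2(3.5³/12 + 3.5×0.9844²)] = 221.7 in³.
Direct shear f_v = P/L_w = 6.44 / 16 = 0.4025 kip/in (vertical).
Torsion M = P·e = 6.44 × 9 = 57.96 kip·in.
Critical point at (x, y) = (2.734, 4.5) from centroid. f_tx = M·y/J = 1.176 kip/in; f_ty = M·x/J = 0.7148 kip/in.
Resultant f_max = √[f_tx² + (f_v + f_ty)²] = √[1.176² + (0.4025 + 0.7148)²] = 1.622 kip/in.
Capacity per unit length: r_n/Ω = (1/2.0) × 0.6 × 60 × (0.707 × 0.3125) = 3.977 kip/in.
1.622 ≤ 3.977 → adequate.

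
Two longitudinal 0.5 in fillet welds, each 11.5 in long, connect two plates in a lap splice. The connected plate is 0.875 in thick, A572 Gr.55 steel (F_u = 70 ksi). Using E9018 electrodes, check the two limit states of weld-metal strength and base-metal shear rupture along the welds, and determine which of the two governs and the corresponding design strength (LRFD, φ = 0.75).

E90XX → F_EXX = 90 ksi.
t_e = 0.707 × 0.5 = 0.3535 in; L = 23 in.
Weld metal: φR_n = 0.75 × 0.6 × 90 × 0.3535 × 23 = 329.3 kip.
Base metal (shear rupture): φR_n = 0.75 × 0.6 × 70 × 0.875 × 23 = 633.9 kip.
Governing: weld metal.

φR_n ≈ 329 kip (weld metal governs)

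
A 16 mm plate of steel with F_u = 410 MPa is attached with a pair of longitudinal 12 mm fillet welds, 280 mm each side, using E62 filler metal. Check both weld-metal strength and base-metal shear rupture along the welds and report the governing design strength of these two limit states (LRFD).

E62XX → F_EXX = 620 MPa.
t_e = 0.707 × 12 = 8.484 mm; L = 560 mm.
Weld metal: φR_n = 0.75 × 0.6 × 620 × 8.484 × 560 × 10⁻³ = 1326 kN.
Base metal (shear rupture): φR_n = 0.75 × 0.6 × 410 × 16 × 560 × 10⁻³ = 1653 kN.
Governing: weld metal.

φR_n ≈ 1330 kN (weld metal governs)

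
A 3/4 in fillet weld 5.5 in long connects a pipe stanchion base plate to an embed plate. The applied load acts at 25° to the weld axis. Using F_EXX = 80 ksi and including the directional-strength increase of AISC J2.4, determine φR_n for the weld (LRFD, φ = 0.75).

t_e = 0.707 × 0.75 = 0.5302 in; A_we = 0.5302 × 5.5 = 2.916 in².
Directional factor: 1.0 + 0.5 sin^1.5(25°) = 1.137.
F_nw = 0.6 × 80 × 1.137 = 54.59 ksi.
φR_n = 0.75 × 54.59 × 2.916 = 119.4 kip.

φR_n ≈ 119 kip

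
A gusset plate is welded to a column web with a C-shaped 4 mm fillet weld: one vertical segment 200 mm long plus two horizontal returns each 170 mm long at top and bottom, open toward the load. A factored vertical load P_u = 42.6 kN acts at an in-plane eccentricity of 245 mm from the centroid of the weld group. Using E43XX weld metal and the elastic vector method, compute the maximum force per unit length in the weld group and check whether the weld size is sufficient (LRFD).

E43XX → F_EXX = 430 MPa.
Total weld length L_w = 540 mm. Treat welds as unit-width lines.
Centroid: x̄ = 2×170×85 / 540 = 53.52 mm from the vertical weld.
Polar moment about centroid: J = I_x + I_y = [200³/12 + 2×170×100²] + [200×53.52² + 2(170³/12 + 170×31.48²)] = 5795000 mm³.
Direct shear f_v = P/L_w = 42.6×10³ / 540 = 78.89 N/mm (vertical).
Torsion M = P·e = 42.6×10³ × 245 = 10437000 N·mm.
Critical point at (x, y) = (116.5, 100) from centroid. f_tx = M·y/J = 180.1 N/mm; f_ty = M·x/J = 209.8 N/mm.
Resultant f_max = √[f_tx² + (f_v + f_ty)²] = √[180.1² + (78.89 + 209.8)²] = 340.2 N/mm.
Capacity per unit length: φr_n = 0.75 × 0.6 × 430 × (0.707 × 4) = 547.2 N/mm.
340.2 ≤ 547.2 → adequate.

f_max ≈ 340 N/mm; adequate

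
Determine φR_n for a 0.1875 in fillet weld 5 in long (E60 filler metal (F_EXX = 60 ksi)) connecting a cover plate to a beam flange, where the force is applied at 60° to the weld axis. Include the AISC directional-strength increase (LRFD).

φR_n ≈ 25.1 kips

t_e = 0.707 × 0.1875 = 0.1326 in; A_we = 0.1326 × 5 = 0.6628 in².
Directional factor: 1.0 + 0.5 sin^1.5(60°) = 1.403.
F_nw = 0.6 × 60 × 1.403 = 50.51 ksi.
φR_n = 0.75 × 50.51 × 0.6628 = 25.11 kips.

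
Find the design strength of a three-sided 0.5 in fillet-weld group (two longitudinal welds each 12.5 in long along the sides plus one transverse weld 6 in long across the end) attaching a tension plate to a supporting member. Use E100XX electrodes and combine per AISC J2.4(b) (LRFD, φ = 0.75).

E100XX → F_EXX = 100 ksi.
t_e = 0.707 × 0.5 = 0.3535 in.
R_nwl = 0.6 × 100 × 0.3535 × 25 = 530.2 kip (longitudinal, 2 welds).
R_nwt = 0.6 × 100 × 0.3535 × 6 = 127.3 kip (transverse, base value).
(i) R_nwl + R_nwt = 657.5 kip; (ii) 0.85 R_nwl + 1.5 R_nwt = 641.6 kip.
R_n = max = 657.5 kip [governs: (i)]; φR_n = 493.1 kip.

φR_n ≈ 493 kip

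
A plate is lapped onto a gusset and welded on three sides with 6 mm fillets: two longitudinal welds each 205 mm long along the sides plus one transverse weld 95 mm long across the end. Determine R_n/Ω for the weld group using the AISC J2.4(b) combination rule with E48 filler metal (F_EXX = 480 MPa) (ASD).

t_e = 0.707 × 6 = 4.242 mm.
R_nwl = 0.6 × 480 × 4.242 × 410 × 10⁻³ = 500.9 kN (longitudinal, 2 welds).
R_nwt = 0.6 × 480 × 4.242 × 95 × 10⁻³ = 116.1 kN (transverse, base value).
(i) R_nwl + R_nwt = 617 kN; (ii) 0.85 R_nwl + 1.5 R_nwt = 599.9 kN.
R_n = max = 617 kN [governs: (i)]; R_n/Ω = 308.5 kN.

R_n/Ω ≈ 308 kN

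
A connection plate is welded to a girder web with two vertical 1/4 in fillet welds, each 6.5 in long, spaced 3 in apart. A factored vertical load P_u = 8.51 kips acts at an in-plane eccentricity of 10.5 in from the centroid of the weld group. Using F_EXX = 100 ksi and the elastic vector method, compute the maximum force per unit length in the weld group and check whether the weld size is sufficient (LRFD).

f_max ≈ 4.58 kip/in; adequate

Total weld length L_w = 13 in. Treat welds as unit-width lines.
Polar moment about centroid: J = 2[d³/12 + d(b/2)²] = 2[6.5³/12 + 6.5×1.5²] = 75.02 in³.
Direct shear f_v = P/L_w = 8.51 / 13 = 0.6546 kip/in (vertical).
Torsion M = P·e = 8.51 × 10.5 = 89.355 kip·in.
Critical point at (x, y) = (1.5, 3.25) from centroid. f_tx = M·y/J = 3.871 kip/in; f_ty = M·x/J = 1.787 kip/in.
Resultant f_max = √[f_tx² + (f_v + f_ty)²] = √[3.871² + (0.6546 + 1.787)²] = 4.576 kip/in.
Capacity per unit length: φr_n = 0.75 × 0.6 × 100 × (0.707 × 0.25) = 7.954 kip/in.
4.576 ≤ 7.954 → adequate.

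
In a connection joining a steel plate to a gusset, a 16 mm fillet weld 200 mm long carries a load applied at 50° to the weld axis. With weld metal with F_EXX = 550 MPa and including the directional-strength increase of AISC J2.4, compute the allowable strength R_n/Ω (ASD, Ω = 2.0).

R_n/Ω ≈ 498 kN

t_e = 0.707 × 16 = 11.31 mm; A_we = 11.31 × 200 = 2262 mm².
Directional factor: 1.0 + 0.5 sin^1.5(50°) = 1.335.
F_nw = 0.6 × 550 × 1.335 = 440.6 MPa.
R_n/Ω = (440.6 × 2262) / 2.0 × 10⁻³ = 498.4 kN.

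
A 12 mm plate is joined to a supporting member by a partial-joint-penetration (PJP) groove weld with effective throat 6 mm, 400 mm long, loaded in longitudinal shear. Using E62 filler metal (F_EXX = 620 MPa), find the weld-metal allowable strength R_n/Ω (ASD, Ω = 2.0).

Effective throat (given) t_e = 6 mm.
A_we = 6 × 400 = 2400 mm².
F_nw = 0.6 F_EXX = 372 MPa.
R_n/Ω = (372 × 2400) / 2.0 × 10⁻³ = 446.4 kN.

R_n/Ω ≈ 446 kN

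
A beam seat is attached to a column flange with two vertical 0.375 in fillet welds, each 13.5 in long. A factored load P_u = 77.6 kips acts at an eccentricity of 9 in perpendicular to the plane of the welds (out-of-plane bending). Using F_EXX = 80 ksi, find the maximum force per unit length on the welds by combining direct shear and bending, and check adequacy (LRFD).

L_w = 2 × 13.5 = 27 in; section modulus (unit throat) S = 2 × L²/6 = 60.75 in².
Direct shear f_v = P/L_w = 77.6/27 = 2.874 kip/in.
Moment M = P × e = 77.6 × 9 = 698.4 kip·in; bending f_b = M/S = 11.5 kip/in.
f_max = √(f_v² + f_b²) = √(2.874² + 11.5²) = 11.85 kip/in.
φr_n = 0.75 × 0.6 × 80 × (0.707 × 0.375) = 9.544 kip/in → NOT adequate.

f_max ≈ 11.9 kip/in; NOT adequate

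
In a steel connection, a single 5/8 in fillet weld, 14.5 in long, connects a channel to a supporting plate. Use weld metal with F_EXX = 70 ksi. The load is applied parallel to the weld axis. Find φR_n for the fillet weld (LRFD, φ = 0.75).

φR_n ≈ 202 kip

Effective throat t_e = 0.707 × 0.625 = 0.4419 in.
Total length L = 14.5 in; A_we = 0.4419 × 14.5 = 6.407 in².
F_nw = 0.6 F_EXX = 0.6 × 70 = 42 ksi.
φR_n = 0.75 × 42 × 6.407 = 201.8 kip.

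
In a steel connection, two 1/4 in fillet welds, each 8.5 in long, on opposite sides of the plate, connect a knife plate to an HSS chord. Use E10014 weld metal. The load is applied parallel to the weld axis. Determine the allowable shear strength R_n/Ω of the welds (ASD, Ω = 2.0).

R_n/Ω ≈ 90.1 kips

E100XX → F_EXX = 100 ksi.
Effective throat t_e = 0.707 × 0.25 = 0.1767 in.
Total length L = 17 in; A_we = 0.1767 × 17 = 3.005 in².
F_nw = 0.6 F_EXX = 0.6 × 100 = 60 ksi.
R_n = 60 × 3.005 = 180.3 kips; R_n/Ω = 180.3/2.0 = 90.14 kips.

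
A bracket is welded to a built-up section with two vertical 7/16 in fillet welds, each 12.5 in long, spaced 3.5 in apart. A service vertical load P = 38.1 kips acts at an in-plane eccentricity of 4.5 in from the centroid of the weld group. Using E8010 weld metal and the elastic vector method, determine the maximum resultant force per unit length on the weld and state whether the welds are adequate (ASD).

f_max ≈ 3.5 kip/in; adequate

E80XX → F_EXX = 80 ksi.
Total weld length L_w = 25 in. Treat welds as unit-width lines.
Polar moment about centroid: J = 2[d³/12 + d(b/2)²] = 2[12.5³/12 + 12.5×1.75²] = 402.1 in³.
Direct shear f_v = P/L_w = 38.1 / 25 = 1.524 kip/in (vertical).
Torsion M = P·e = 38.1 × 4.5 = 171.45 kip·in.
Critical point at (x, y) = (1.75, 6.25) from centroid. f_tx = M·y/J = 2.665 kip/in; f_ty = M·x/J = 0.7462 kip/in.
Resultant f_max = √[f_tx² + (f_v + f_ty)²] = √[2.665² + (1.524 + 0.7462)²] = 3.501 kip/in.
Capacity per unit length: r_n/Ω = (1/2.0) × 0.6 × 80 × (0.707 × 0.4375) = 7.423 kip/in.
3.501 ≤ 7.423 → adequate.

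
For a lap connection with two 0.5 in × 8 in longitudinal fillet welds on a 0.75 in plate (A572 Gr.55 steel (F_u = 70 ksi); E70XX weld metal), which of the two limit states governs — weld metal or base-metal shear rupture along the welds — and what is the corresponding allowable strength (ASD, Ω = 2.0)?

E70XX → F_EXX = 70 ksi.
t_e = 0.707 × 0.5 = 0.3535 in; L = 16 in.
Weld metal: R_n/Ω = (1/2.0) × 0.6 × 70 × 0.3535 × 16 = 118.8 kips.
Base metal (shear rupture): R_n/Ω = (1/2.0) × 0.6 × 70 × 0.75 × 16 = 252 kips.
Governing: weld metal.

R_n/Ω ≈ 119 kips (weld metal governs)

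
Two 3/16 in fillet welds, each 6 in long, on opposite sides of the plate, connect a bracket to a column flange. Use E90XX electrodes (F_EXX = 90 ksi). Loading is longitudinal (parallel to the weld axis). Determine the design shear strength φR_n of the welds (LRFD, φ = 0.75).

Effective throat t_e = 0.707 × 0.1875 = 0.1326 in.
Total length L = 12 in; A_we = 0.1326 × 12 = 1.591 in².
F_nw = 0.6 F_EXX = 0.6 × 90 = 54 ksi.
φR_n = 0.75 × 54 × 1.591 = 64.43 kips.

φR_n ≈ 64.4 kips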